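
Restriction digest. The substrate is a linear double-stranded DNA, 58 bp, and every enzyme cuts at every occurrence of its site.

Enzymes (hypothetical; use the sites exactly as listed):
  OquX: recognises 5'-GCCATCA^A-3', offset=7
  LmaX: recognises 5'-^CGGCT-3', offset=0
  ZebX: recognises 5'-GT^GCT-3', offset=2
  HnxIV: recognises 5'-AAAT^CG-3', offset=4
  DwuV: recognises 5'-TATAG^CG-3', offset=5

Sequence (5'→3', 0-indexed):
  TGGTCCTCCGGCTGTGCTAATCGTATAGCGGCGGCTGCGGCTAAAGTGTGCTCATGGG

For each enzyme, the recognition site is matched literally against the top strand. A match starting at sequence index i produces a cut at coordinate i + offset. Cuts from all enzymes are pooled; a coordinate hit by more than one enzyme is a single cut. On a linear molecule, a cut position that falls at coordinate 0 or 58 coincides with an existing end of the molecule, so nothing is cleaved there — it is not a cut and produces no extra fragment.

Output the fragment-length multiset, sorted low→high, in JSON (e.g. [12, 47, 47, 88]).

Scan for sites:
  OquX (GCCATCAA, off=7): no sites
  LmaX (CGGCT, off=0): starts [8, 31, 37] → cuts [8, 31, 37]
  ZebX (GTGCT, off=2): starts [13, 47] → cuts [15, 49]
  HnxIV (AAATCG, off=4): no sites
  DwuV (TATAGCG, off=5): starts [23] → cuts [28]

Pooled cuts: [8, 15, 28, 31, 37, 49]

Fragments:
  [0,8): 8 bp
  [8,15): 7 bp
  [15,28): 13 bp
  [28,31): 3 bp
  [31,37): 6 bp
  [37,49): 12 bp
  [49,58): 9 bp

[3,6,7,8,9,12,13]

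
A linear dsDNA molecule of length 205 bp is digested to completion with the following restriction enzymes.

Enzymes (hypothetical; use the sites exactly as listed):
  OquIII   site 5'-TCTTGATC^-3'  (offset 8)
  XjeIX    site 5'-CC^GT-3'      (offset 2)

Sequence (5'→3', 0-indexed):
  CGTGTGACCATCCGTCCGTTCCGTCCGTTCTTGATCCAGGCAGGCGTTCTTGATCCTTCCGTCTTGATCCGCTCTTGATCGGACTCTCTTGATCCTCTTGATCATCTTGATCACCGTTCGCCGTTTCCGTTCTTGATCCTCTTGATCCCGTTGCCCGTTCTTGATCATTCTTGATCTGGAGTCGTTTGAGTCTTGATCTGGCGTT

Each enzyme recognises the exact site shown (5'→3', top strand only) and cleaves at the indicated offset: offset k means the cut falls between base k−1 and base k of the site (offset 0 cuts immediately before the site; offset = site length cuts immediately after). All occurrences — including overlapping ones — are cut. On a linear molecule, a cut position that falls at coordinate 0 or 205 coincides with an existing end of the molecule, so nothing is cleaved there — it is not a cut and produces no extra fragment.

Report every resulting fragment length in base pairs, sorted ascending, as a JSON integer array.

[2,3,4,4,5,5,6,7,7,7,9,9,9,9,10,10,10,10,11,13,14,19,22]

Per-enzyme occurrences:
  OquIII (TCTTGATC, off=8): starts [28, 47, 61, 72, 86, 95, 104, 130, 139, 158, 168, 190] → cuts [36, 55, 69, 80, 94, 103, 112, 138, 147, 166, 176, 198]
  XjeIX (CCGT, off=2): starts [11, 15, 20, 24, 58, 113, 120, 126, 147, 154] → cuts [13, 17, 22, 26, 60, 115, 122, 128, 149, 156]

Pooled cuts: [13, 17, 22, 26, 36, 55, 60, 69, 80, 94, 103, 112, 115, 122, 128, 138, 147, 149, 156, 166, 176, 198]

Fragment lengths:
  [0,13): 13 bp
  [13,17): 4 bp
  [17,22): 5 bp
  [22,26): 4 bp
  [26,36): 10 bp
  [36,55): 19 bp
  [55,60): 5 bp
  [60,69): 9 bp
  [69,80): 11 bp
  [80,94): 14 bp
  [94,103): 9 bp
  [103,112): 9 bp
  [112,115): 3 bp
  [115,122): 7 bp
  [122,128): 6 bp
  [128,138): 10 bp
  [138,147): 9 bp
  [147,149): 2 bp
  [149,156): 7 bp
  [156,166): 10 bp
  [166,176): 10 bp
  [176,198): 22 bp
  [198,205): 7 bp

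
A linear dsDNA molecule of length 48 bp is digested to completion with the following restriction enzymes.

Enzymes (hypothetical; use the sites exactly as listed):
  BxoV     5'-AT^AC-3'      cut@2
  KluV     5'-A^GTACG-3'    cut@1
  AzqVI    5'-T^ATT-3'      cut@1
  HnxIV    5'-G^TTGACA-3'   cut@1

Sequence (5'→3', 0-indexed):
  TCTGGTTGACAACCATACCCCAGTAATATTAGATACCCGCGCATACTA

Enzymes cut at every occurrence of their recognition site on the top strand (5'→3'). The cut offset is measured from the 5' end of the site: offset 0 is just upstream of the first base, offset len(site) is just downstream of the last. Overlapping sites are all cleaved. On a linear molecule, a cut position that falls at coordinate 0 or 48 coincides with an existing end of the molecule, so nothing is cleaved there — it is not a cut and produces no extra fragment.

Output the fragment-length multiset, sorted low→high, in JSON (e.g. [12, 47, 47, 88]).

[4,5,7,10,11,11]

Per-enzyme occurrences:
  BxoV (ATAC, off=2): starts [14, 32, 42] → cuts [16, 34, 44]
  KluV (AGTACG, off=1): no sites
  AzqVI (TATT, off=1): starts [26] → cuts [27]
  HnxIV (GTTGACA, off=1): starts [4] → cuts [5]

All cut coordinates (distinct, sorted): [5, 16, 27, 34, 44]

Fragment lengths:
  [0,5): 5 bp
  [5,16): 11 bp
  [16,27): 11 bp
  [27,34): 7 bp
  [34,44): 10 bp
  [44,48): 4 bp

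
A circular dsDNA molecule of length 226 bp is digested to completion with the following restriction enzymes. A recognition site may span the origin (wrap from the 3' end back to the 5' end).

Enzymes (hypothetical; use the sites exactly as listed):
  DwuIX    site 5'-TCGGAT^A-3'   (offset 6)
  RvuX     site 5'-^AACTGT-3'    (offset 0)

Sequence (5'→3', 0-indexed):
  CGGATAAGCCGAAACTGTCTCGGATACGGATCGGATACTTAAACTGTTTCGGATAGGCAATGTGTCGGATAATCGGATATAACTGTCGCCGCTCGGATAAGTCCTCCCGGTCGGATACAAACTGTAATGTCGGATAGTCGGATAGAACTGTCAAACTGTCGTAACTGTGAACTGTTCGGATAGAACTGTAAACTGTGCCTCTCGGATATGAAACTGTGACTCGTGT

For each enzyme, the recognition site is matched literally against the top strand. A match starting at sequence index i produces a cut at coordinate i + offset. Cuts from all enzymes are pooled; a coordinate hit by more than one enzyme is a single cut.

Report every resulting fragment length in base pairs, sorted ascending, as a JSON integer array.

[2,2,2,3,4,5,7,7,7,8,8,8,9,11,12,13,13,16,16,17,18,18,20]

Site scan:
  DwuIX TCGGATA/6: at [19, 30, 48, 64, 72, 92, 110, 129, 137, 175, 201, 225] ⇒ [5, 25, 36, 54, 70, 78, 98, 116, 135, 143, 181, 207]
  RvuX AACTGT/0: at [12, 41, 80, 119, 145, 153, 162, 169, 183, 190, 211] ⇒ [12, 41, 80, 119, 145, 153, 162, 169, 183, 190, 211]

All cut coordinates (distinct, sorted): [5, 12, 25, 36, 41, 54, 70, 78, 80, 98, 116, 119, 135, 143, 145, 153, 162, 169, 181, 183, 190, 207, 211]

Fragments:
  5→12: 7 bp
  12→25: 13 bp
  25→36: 11 bp
  36→41: 5 bp
  41→54: 13 bp
  54→70: 16 bp
  70→78: 8 bp
  78→80: 2 bp
  80→98: 18 bp
  98→116: 18 bp
  116→119: 3 bp
  119→135: 16 bp
  135→143: 8 bp
  143→145: 2 bp
  145→153: 8 bp
  153→162: 9 bp
  162→169: 7 bp
  169→181: 12 bp
  181→183: 2 bp
  183→190: 7 bp
  190→207: 17 bp
  207→211: 4 bp
  211→5 (wrap): 226-211+5 = 20 bp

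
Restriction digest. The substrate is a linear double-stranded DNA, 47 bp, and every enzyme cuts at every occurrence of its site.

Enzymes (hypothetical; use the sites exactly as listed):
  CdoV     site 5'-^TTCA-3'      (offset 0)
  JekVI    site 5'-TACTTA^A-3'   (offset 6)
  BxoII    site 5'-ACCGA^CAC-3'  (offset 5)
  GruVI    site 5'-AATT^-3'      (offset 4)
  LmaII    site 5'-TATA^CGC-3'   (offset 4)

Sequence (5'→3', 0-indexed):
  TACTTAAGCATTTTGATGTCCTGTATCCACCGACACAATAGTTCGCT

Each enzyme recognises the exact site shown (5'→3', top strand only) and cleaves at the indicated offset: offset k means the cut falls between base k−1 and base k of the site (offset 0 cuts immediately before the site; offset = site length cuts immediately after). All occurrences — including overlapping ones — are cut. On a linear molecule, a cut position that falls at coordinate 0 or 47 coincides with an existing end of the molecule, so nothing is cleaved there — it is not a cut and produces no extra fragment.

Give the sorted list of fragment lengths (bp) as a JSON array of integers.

[6,14,27]

Per-enzyme occurrences:
  CdoV (TTCA, off=0): no sites
  JekVI (TACTTAA, off=6): starts [0] → cuts [6]
  BxoII (ACCGACAC, off=5): starts [28] → cuts [33]
  GruVI (AATT, off=4): no sites
  LmaII (TATACGC, off=4): no sites

All cut coordinates (distinct, sorted): [6, 33]

Fragment lengths:
  [0,6): 6 bp
  [6,33): 27 bp
  [33,47): 14 bp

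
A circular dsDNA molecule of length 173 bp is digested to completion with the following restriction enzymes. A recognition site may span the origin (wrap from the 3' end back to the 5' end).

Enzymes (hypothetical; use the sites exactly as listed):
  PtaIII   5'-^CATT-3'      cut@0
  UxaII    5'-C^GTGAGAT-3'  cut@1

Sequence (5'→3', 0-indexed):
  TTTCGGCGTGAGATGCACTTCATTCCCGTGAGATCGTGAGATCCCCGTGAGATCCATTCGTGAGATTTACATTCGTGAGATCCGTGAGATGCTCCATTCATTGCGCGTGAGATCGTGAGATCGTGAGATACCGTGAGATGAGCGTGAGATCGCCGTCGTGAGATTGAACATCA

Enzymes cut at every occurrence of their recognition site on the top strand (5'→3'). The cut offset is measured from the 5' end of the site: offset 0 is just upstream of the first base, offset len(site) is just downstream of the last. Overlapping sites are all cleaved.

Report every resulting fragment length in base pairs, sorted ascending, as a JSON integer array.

[4,5,5,7,8,8,8,8,8,9,9,10,10,11,11,11,13,14,14]

Site scan:
  PtaIII CATT/0: at [20, 54, 69, 94, 98, 171] ⇒ [20, 54, 69, 94, 98, 171]
  UxaII CGTGAGAT/1: at [6, 26, 34, 45, 58, 73, 82, 105, 113, 121, 131, 142, 156] ⇒ [7, 27, 35, 46, 59, 74, 83, 106, 114, 122, 132, 143, 157]

All cut coordinates (distinct, sorted): [7, 20, 27, 35, 46, 54, 59, 69, 74, 83, 94, 98, 106, 114, 122, 132, 143, 157, 171]

Fragment lengths:
  7→20: 13 bp
  20→27: 7 bp
  27→35: 8 bp
  35→46: 11 bp
  46→54: 8 bp
  54→59: 5 bp
  59→69: 10 bp
  69→74: 5 bp
  74→83: 9 bp
  83→94: 11 bp
  94→98: 4 bp
  98→106: 8 bp
  106→114: 8 bp
  114→122: 8 bp
  122→132: 10 bp
  132→143: 11 bp
  143→157: 14 bp
  157→171: 14 bp
  171→7 (wrap): 173-171+7 = 9 bp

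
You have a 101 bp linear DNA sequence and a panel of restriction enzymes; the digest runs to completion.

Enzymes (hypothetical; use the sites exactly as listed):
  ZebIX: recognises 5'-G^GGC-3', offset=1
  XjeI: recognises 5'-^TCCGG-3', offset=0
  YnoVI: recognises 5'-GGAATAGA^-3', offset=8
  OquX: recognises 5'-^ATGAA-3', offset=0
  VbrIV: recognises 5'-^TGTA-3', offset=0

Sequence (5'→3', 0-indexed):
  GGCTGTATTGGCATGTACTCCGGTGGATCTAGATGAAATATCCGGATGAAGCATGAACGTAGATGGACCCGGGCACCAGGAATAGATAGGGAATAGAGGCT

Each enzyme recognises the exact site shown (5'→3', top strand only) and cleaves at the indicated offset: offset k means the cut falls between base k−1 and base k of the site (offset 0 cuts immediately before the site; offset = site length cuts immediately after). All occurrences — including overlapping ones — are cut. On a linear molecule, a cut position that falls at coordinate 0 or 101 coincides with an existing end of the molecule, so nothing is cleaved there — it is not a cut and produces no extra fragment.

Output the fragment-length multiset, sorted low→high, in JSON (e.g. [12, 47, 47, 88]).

[3,4,5,5,7,8,10,11,14,15,19]

Site scan:
  ZebIX (GGGC, off=1): starts [70] → cuts [71]
  XjeI (TCCGG, off=0): starts [18, 40] → cuts [18, 40]
  YnoVI (GGAATAGA, off=8): starts [78, 89] → cuts [86, 97]
  OquX (ATGAA, off=0): starts [32, 45, 52] → cuts [32, 45, 52]
  VbrIV (TGTA, off=0): starts [3, 13] → cuts [3, 13]

All cut coordinates (distinct, sorted): [3, 13, 18, 32, 40, 45, 52, 71, 86, 97]

Fragment lengths:
  [0,3): 3 bp
  [3,13): 10 bp
  [13,18): 5 bp
  [18,32): 14 bp
  [32,40): 8 bp
  [40,45): 5 bp
  [45,52): 7 bp
  [52,71): 19 bp
  [71,86): 15 bp
  [86,97): 11 bp
  [97,101): 4 bp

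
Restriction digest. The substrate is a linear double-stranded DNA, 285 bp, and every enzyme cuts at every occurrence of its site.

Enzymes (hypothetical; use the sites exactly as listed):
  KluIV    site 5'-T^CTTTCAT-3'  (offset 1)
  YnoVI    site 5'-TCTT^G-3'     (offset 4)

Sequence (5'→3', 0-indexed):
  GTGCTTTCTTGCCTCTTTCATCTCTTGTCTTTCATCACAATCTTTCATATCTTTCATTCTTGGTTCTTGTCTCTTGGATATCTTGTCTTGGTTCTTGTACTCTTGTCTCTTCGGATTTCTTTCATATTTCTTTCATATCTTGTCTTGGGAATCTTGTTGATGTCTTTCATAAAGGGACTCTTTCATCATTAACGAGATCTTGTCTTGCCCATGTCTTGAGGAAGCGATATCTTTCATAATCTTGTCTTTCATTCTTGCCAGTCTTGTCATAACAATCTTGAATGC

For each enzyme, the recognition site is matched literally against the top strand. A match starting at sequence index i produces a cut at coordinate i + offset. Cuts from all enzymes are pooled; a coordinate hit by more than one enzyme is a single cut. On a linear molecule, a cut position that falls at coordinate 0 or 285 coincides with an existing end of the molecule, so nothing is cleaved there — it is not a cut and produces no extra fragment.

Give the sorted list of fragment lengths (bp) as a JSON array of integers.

[2,2,4,5,5,5,6,7,7,7,8,8,9,9,9,9,10,11,11,11,11,12,12,13,13,13,14,14,16,22]

Scan for sites:
  KluIV (TCTTTCAT, off=1): starts [13, 27, 40, 49, 117, 128, 162, 178, 229, 244] → cuts [14, 28, 41, 50, 118, 129, 163, 179, 230, 245]
  YnoVI (TCTTG, off=4): starts [6, 22, 57, 64, 71, 80, 85, 92, 100, 137, 142, 151, 197, 202, 213, 239, 252, 261, 275] → cuts [10, 26, 61, 68, 75, 84, 89, 96, 104, 141, 146, 155, 201, 206, 217, 243, 256, 265, 279]

All cut coordinates (distinct, sorted): [10, 14, 26, 28, 41, 50, 61, 68, 75, 84, 89, 96, 104, 118, 129, 141, 146, 155, 163, 179, 201, 206, 217, 230, 243, 245, 256, 265, 279]

Fragment lengths:
  [0,10): 10 bp
  [10,14): 4 bp
  [14,26): 12 bp
  [26,28): 2 bp
  [28,41): 13 bp
  [41,50): 9 bp
  [50,61): 11 bp
  [61,68): 7 bp
  [68,75): 7 bp
  [75,84): 9 bp
  [84,89): 5 bp
  [89,96): 7 bp
  [96,104): 8 bp
  [104,118): 14 bp
  [118,129): 11 bp
  [129,141): 12 bp
  [141,146): 5 bp
  [146,155): 9 bp
  [155,163): 8 bp
  [163,179): 16 bp
  [179,201): 22 bp
  [201,206): 5 bp
  [206,217): 11 bp
  [217,230): 13 bp
  [230,243): 13 bp
  [243,245): 2 bp
  [245,256): 11 bp
  [256,265): 9 bp
  [265,279): 14 bp
  [279,285): 6 bp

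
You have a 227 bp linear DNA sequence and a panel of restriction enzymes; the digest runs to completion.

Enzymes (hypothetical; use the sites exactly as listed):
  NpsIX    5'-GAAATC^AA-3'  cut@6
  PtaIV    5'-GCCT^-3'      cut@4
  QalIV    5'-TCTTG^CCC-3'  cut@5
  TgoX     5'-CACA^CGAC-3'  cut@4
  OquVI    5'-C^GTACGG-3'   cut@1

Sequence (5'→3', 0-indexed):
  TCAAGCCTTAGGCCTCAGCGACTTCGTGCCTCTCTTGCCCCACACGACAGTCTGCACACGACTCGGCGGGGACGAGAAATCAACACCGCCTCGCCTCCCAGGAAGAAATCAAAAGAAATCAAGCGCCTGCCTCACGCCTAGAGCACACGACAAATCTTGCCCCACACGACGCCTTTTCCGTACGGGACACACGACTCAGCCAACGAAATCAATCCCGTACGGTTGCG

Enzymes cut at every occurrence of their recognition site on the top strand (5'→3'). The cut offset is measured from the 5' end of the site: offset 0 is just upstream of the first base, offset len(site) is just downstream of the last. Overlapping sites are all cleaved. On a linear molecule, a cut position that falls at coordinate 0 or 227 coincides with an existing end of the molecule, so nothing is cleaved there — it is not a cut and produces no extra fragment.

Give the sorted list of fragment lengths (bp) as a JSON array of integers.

[4,5,5,6,6,7,7,7,7,8,8,8,8,10,10,11,12,12,14,14,16,19,23]

Site scan:
  NpsIX GAAATCAA/6: at [75, 104, 114, 204] ⇒ [81, 110, 120, 210]
  PtaIV GCCT/4: at [4, 11, 27, 87, 92, 124, 128, 135, 170] ⇒ [8, 15, 31, 91, 96, 128, 132, 139, 174]
  QalIV TCTTGCCC/5: at [32, 154] ⇒ [37, 159]
  TgoX CACACGAC/4: at [40, 54, 143, 162, 187] ⇒ [44, 58, 147, 166, 191]
  OquVI CGTACGG/1: at [178, 215] ⇒ [179, 216]

All cut coordinates (distinct, sorted): [8, 15, 31, 37, 44, 58, 81, 91, 96, 110, 120, 128, 132, 139, 147, 159, 166, 174, 179, 191, 210, 216]

Fragments:
  [0,8): 8 bp
  [8,15): 7 bp
  [15,31): 16 bp
  [31,37): 6 bp
  [37,44): 7 bp
  [44,58): 14 bp
  [58,81): 23 bp
  [81,91): 10 bp
  [91,96): 5 bp
  [96,110): 14 bp
  [110,120): 10 bp
  [120,128): 8 bp
  [128,132): 4 bp
  [132,139): 7 bp
  [139,147): 8 bp
  [147,159): 12 bp
  [159,166): 7 bp
  [166,174): 8 bp
  [174,179): 5 bp
  [179,191): 12 bp
  [191,210): 19 bp
  [210,216): 6 bp
  [216,227): 11 bp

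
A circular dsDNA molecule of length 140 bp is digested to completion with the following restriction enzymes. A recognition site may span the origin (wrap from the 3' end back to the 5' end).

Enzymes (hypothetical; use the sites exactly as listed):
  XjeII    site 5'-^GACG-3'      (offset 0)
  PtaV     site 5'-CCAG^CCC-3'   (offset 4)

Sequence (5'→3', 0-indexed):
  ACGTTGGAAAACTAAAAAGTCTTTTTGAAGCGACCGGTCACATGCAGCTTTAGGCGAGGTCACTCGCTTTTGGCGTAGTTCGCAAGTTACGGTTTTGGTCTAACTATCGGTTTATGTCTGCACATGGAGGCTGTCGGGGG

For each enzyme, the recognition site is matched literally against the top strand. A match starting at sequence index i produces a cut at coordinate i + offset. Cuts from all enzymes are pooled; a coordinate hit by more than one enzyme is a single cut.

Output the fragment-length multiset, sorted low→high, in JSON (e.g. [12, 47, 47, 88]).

Scan for sites:
  XjeII GACG/0: at [139] ⇒ [139]
  PtaV (CCAGCCC, off=4): no sites

Pooled cuts: [139]

Fragments:
  139→139 (wrap): 140-139+139 = 140 bp

[140]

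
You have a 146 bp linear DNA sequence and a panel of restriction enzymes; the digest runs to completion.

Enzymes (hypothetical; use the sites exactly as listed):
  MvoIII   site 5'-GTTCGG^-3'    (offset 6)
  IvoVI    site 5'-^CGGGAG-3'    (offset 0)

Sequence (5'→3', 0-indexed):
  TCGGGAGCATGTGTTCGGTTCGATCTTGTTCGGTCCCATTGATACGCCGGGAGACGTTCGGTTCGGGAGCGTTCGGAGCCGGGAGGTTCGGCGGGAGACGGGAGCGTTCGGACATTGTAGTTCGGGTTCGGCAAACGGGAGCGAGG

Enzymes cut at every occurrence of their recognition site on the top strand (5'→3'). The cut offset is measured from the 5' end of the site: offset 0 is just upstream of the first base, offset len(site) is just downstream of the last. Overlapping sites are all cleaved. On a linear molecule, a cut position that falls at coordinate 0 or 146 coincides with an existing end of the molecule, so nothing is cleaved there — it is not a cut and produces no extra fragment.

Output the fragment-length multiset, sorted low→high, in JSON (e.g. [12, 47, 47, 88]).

Scan for sites:
  MvoIII GTTCGG/6: at [12, 27, 55, 60, 70, 85, 105, 119, 125] ⇒ [18, 33, 61, 66, 76, 91, 111, 125, 131]
  IvoVI CGGGAG/0: at [1, 47, 63, 79, 91, 98, 135] ⇒ [1, 47, 63, 79, 91, 98, 135]

All cut coordinates (distinct, sorted): [1, 18, 33, 47, 61, 63, 66, 76, 79, 91, 98, 111, 125, 131, 135]

Fragment lengths:
  [0,1): 1 bp
  [1,18): 17 bp
  [18,33): 15 bp
  [33,47): 14 bp
  [47,61): 14 bp
  [61,63): 2 bp
  [63,66): 3 bp
  [66,76): 10 bp
  [76,79): 3 bp
  [79,91): 12 bp
  [91,98): 7 bp
  [98,111): 13 bp
  [111,125): 14 bp
  [125,131): 6 bp
  [131,135): 4 bp
  [135,146): 11 bp

[1,2,3,3,4,6,7,10,11,12,13,14,14,14,15,17]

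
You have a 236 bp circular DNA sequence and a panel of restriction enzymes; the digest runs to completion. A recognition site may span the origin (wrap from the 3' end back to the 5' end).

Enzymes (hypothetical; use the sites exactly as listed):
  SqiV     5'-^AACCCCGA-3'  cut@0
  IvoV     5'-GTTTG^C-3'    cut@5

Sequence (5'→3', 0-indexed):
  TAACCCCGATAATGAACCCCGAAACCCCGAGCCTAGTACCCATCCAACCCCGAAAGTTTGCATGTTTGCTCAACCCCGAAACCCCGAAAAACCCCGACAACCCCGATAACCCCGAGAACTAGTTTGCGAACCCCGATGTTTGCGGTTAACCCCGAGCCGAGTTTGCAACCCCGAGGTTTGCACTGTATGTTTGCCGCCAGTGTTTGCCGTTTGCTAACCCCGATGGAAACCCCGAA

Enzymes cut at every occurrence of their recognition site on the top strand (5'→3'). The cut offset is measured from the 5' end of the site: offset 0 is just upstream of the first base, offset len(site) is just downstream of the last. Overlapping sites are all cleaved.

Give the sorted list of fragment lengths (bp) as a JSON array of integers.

[1,2,2,3,5,7,8,8,8,9,9,10,10,12,13,13,13,14,14,15,18,19,23]

Per-enzyme occurrences:
  SqiV AACCCCGA/0: at [1, 14, 22, 45, 71, 79, 89, 98, 107, 128, 147, 166, 215, 227] ⇒ [1, 14, 22, 45, 71, 79, 89, 98, 107, 128, 147, 166, 215, 227]
  IvoV GTTTGC/5: at [55, 63, 121, 137, 160, 175, 188, 201, 208] ⇒ [60, 68, 126, 142, 165, 180, 193, 206, 213]

All cut coordinates (distinct, sorted): [1, 14, 22, 45, 60, 68, 71, 79, 89, 98, 107, 126, 128, 142, 147, 165, 166, 180, 193, 206, 213, 215, 227]

Fragments:
  1→14: 13 bp
  14→22: 8 bp
  22→45: 23 bp
  45→60: 15 bp
  60→68: 8 bp
  68→71: 3 bp
  71→79: 8 bp
  79→89: 10 bp
  89→98: 9 bp
  98→107: 9 bp
  107→126: 19 bp
  126→128: 2 bp
  128→142: 14 bp
  142→147: 5 bp
  147→165: 18 bp
  165→166: 1 bp
  166→180: 14 bp
  180→193: 13 bp
  193→206: 13 bp
  206→213: 7 bp
  213→215: 2 bp
  215→227: 12 bp
  227→1 (wrap): 236-227+1 = 10 bp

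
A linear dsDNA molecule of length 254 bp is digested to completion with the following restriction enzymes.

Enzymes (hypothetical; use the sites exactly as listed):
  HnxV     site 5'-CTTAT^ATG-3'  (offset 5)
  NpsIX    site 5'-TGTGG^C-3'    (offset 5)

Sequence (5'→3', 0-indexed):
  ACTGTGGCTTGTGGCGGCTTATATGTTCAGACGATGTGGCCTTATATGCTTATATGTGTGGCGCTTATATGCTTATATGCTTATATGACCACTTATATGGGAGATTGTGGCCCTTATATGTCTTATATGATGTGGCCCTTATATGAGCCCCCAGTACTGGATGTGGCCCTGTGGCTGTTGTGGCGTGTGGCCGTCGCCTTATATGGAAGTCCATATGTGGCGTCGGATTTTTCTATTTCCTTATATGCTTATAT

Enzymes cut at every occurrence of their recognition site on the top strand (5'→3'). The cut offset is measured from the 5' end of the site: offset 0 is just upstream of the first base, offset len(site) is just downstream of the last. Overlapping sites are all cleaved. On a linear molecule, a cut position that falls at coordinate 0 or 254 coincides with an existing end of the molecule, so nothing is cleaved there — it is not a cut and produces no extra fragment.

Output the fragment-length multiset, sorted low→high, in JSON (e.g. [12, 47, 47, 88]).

Scan for sites:
  HnxV (CTTATATG, off=5): starts [17, 40, 48, 63, 71, 79, 91, 112, 121, 137, 197, 239] → cuts [22, 45, 53, 68, 76, 84, 96, 117, 126, 142, 202, 244]
  NpsIX (TGTGGC, off=5): starts [2, 9, 34, 56, 105, 130, 161, 169, 178, 185, 215] → cuts [7, 14, 39, 61, 110, 135, 166, 174, 183, 190, 220]

All cut coordinates (distinct, sorted): [7, 14, 22, 39, 45, 53, 61, 68, 76, 84, 96, 110, 117, 126, 135, 142, 166, 174, 183, 190, 202, 220, 244]

Fragment lengths:
  [0,7): 7 bp
  [7,14): 7 bp
  [14,22): 8 bp
  [22,39): 17 bp
  [39,45): 6 bp
  [45,53): 8 bp
  [53,61): 8 bp
  [61,68): 7 bp
  [68,76): 8 bp
  [76,84): 8 bp
  [84,96): 12 bp
  [96,110): 14 bp
  [110,117): 7 bp
  [117,126): 9 bp
  [126,135): 9 bp
  [135,142): 7 bp
  [142,166): 24 bp
  [166,174): 8 bp
  [174,183): 9 bp
  [183,190): 7 bp
  [190,202): 12 bp
  [202,220): 18 bp
  [220,244): 24 bp
  [244,254): 10 bp

[6,7,7,7,7,7,7,8,8,8,8,8,8,9,9,9,10,12,12,14,17,18,24,24]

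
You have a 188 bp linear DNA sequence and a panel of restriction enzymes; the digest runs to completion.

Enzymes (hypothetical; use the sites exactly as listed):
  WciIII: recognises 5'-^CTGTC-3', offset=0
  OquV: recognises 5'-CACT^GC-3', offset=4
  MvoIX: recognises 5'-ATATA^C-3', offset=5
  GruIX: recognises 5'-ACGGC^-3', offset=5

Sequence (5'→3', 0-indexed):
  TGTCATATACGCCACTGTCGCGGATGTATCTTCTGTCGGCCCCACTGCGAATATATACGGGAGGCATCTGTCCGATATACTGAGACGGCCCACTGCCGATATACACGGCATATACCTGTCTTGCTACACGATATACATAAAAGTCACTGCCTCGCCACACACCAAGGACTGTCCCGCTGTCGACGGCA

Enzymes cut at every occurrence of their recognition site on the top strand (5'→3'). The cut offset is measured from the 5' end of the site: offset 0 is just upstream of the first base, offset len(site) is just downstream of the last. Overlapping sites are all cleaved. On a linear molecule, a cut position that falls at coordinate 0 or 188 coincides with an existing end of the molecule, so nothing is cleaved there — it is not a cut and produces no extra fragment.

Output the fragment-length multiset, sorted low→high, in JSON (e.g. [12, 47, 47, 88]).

[1,1,5,5,5,6,8,9,9,10,10,11,11,12,13,14,18,20,20]

Per-enzyme occurrences:
  WciIII (CTGTC, off=0): starts [14, 32, 67, 115, 168, 176] → cuts [14, 32, 67, 115, 168, 176]
  OquV (CACTGC, off=4): starts [42, 90, 144] → cuts [46, 94, 148]
  MvoIX (ATATAC, off=5): starts [4, 52, 74, 98, 109, 130] → cuts [9, 57, 79, 103, 114, 135]
  GruIX (ACGGC, off=5): starts [84, 104, 182] → cuts [89, 109, 187]

Pooled cuts: [9, 14, 32, 46, 57, 67, 79, 89, 94, 103, 109, 114, 115, 135, 148, 168, 176, 187]

Fragment lengths:
  [0,9): 9 bp
  [9,14): 5 bp
  [14,32): 18 bp
  [32,46): 14 bp
  [46,57): 11 bp
  [57,67): 10 bp
  [67,79): 12 bp
  [79,89): 10 bp
  [89,94): 5 bp
  [94,103): 9 bp
  [103,109): 6 bp
  [109,114): 5 bp
  [114,115): 1 bp
  [115,135): 20 bp
  [135,148): 13 bp
  [148,168): 20 bp
  [168,176): 8 bp
  [176,187): 11 bp
  [187,188): 1 bp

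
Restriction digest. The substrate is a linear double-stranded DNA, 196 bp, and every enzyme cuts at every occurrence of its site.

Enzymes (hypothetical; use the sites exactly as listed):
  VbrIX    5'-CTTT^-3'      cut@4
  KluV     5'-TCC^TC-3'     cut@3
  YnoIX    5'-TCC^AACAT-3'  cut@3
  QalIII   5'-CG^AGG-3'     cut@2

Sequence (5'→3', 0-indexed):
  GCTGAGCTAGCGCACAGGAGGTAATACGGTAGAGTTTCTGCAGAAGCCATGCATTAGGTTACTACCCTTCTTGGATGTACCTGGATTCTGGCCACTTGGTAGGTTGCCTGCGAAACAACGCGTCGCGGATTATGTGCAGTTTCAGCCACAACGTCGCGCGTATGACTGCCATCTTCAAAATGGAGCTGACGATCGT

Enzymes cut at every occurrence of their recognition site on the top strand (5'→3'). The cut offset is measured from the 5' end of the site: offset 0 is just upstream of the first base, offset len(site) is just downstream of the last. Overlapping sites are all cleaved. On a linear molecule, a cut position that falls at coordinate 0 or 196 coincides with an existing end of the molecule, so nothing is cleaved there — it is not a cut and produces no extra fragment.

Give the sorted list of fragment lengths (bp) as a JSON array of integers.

Scan for sites:
  VbrIX (CTTT, off=4): no sites
  KluV (TCCTC, off=3): no sites
  YnoIX (TCCAACAT, off=3): no sites
  QalIII (CGAGG, off=2): no sites

All cut coordinates (distinct, sorted): ∅

Fragment lengths:
  no cuts → one linear fragment of 196 bp

[196]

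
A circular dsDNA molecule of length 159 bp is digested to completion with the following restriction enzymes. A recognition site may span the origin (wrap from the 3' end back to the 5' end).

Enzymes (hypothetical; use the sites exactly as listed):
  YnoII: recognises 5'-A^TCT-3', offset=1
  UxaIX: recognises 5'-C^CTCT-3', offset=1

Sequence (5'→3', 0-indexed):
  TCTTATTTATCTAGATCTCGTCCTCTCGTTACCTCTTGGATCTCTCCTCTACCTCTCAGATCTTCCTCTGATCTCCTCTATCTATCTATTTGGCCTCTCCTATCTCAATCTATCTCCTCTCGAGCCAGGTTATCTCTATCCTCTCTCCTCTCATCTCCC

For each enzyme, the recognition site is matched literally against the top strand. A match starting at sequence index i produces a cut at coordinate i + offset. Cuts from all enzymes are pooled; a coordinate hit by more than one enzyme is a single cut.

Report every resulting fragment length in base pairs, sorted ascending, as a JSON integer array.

Site scan:
  YnoII ATCT/1: at [8, 14, 39, 59, 70, 79, 83, 101, 107, 111, 131, 152] ⇒ [9, 15, 40, 60, 71, 80, 84, 102, 108, 112, 132, 153]
  UxaIX CCTCT/1: at [21, 31, 45, 51, 64, 74, 93, 115, 139, 146, 157] ⇒ [22, 32, 46, 52, 65, 75, 94, 116, 140, 147, 158]

Pooled cuts: [9, 15, 22, 32, 40, 46, 52, 60, 65, 71, 75, 80, 84, 94, 102, 108, 112, 116, 132, 140, 147, 153, 158]

Fragment lengths:
  9→15: 6 bp
  15→22: 7 bp
  22→32: 10 bp
  32→40: 8 bp
  40→46: 6 bp
  46→52: 6 bp
  52→60: 8 bp
  60→65: 5 bp
  65→71: 6 bp
  71→75: 4 bp
  75→80: 5 bp
  80→84: 4 bp
  84→94: 10 bp
  94→102: 8 bp
  102→108: 6 bp
  108→112: 4 bp
  112→116: 4 bp
  116→132: 16 bp
  132→140: 8 bp
  140→147: 7 bp
  147→153: 6 bp
  153→158: 5 bp
  158→9 (wrap): 159-158+9 = 10 bp

[4,4,4,4,5,5,5,6,6,6,6,6,6,7,7,8,8,8,8,10,10,10,16]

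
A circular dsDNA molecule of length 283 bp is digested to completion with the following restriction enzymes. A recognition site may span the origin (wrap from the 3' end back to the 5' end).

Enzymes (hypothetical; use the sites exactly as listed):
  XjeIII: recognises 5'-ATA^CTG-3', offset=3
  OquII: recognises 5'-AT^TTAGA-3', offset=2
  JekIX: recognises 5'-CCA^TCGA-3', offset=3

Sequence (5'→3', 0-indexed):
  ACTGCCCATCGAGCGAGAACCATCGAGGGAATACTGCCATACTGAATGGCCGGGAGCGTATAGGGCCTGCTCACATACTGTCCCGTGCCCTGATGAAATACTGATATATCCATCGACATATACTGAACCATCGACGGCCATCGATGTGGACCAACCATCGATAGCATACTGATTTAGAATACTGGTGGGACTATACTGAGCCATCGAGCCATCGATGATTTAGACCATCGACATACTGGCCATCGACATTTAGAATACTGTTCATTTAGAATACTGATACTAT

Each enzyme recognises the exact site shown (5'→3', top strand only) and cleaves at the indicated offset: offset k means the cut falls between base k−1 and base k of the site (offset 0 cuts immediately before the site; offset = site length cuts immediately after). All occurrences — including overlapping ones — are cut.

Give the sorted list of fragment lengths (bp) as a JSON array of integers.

Per-enzyme occurrences:
  XjeIII ATACTG/3: at [30, 38, 74, 97, 119, 165, 178, 192, 232, 254, 270, 281] ⇒ [1, 33, 41, 77, 100, 122, 168, 181, 195, 235, 257, 273]
  OquII ATTTAGA/2: at [171, 217, 247, 263] ⇒ [173, 219, 249, 265]
  JekIX CCATCGA/3: at [5, 19, 109, 127, 137, 154, 200, 208, 224, 239] ⇒ [8, 22, 112, 130, 140, 157, 203, 211, 227, 242]

Pooled cuts: [1, 8, 22, 33, 41, 77, 100, 112, 122, 130, 140, 157, 168, 173, 181, 195, 203, 211, 219, 227, 235, 242, 249, 257, 265, 273]

Fragments:
  1→8: 7 bp
  8→22: 14 bp
  22→33: 11 bp
  33→41: 8 bp
  41→77: 36 bp
  77→100: 23 bp
  100→112: 12 bp
  112→122: 10 bp
  122→130: 8 bp
  130→140: 10 bp
  140→157: 17 bp
  157→168: 11 bp
  168→173: 5 bp
  173→181: 8 bp
  181→195: 14 bp
  195→203: 8 bp
  203→211: 8 bp
  211→219: 8 bp
  219→227: 8 bp
  227→235: 8 bp
  235→242: 7 bp
  242→249: 7 bp
  249→257: 8 bp
  257→265: 8 bp
  265→273: 8 bp
  273→1 (wrap): 283-273+1 = 11 bp

[5,7,7,7,8,8,8,8,8,8,8,8,8,8,8,10,10,11,11,11,12,14,14,17,23,36]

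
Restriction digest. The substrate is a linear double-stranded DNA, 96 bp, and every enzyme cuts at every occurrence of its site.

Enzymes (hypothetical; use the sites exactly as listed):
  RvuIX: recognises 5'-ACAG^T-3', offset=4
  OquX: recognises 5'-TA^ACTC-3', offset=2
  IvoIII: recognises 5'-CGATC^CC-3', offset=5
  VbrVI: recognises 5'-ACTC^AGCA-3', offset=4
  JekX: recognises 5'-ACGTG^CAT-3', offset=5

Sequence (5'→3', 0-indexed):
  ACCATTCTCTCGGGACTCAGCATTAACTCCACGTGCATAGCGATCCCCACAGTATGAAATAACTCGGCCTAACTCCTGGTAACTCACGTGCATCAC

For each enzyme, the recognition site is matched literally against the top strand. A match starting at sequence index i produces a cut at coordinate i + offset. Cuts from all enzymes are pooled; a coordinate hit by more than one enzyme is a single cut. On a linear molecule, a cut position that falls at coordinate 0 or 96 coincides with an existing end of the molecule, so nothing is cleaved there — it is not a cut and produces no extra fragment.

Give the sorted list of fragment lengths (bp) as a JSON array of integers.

[6,7,7,9,9,10,10,10,10,18]

Site scan:
  RvuIX (ACAGT, off=4): starts [48] → cuts [52]
  OquX (TAACTC, off=2): starts [23, 59, 69, 79] → cuts [25, 61, 71, 81]
  IvoIII (CGATCCC, off=5): starts [40] → cuts [45]
  VbrVI (ACTCAGCA, off=4): starts [14] → cuts [18]
  JekX (ACGTGCAT, off=5): starts [30, 85] → cuts [35, 90]

Pooled cuts: [18, 25, 35, 45, 52, 61, 71, 81, 90]

Fragment lengths:
  [0,18): 18 bp
  [18,25): 7 bp
  [25,35): 10 bp
  [35,45): 10 bp
  [45,52): 7 bp
  [52,61): 9 bp
  [61,71): 10 bp
  [71,81): 10 bp
  [81,90): 9 bp
  [90,96): 6 bp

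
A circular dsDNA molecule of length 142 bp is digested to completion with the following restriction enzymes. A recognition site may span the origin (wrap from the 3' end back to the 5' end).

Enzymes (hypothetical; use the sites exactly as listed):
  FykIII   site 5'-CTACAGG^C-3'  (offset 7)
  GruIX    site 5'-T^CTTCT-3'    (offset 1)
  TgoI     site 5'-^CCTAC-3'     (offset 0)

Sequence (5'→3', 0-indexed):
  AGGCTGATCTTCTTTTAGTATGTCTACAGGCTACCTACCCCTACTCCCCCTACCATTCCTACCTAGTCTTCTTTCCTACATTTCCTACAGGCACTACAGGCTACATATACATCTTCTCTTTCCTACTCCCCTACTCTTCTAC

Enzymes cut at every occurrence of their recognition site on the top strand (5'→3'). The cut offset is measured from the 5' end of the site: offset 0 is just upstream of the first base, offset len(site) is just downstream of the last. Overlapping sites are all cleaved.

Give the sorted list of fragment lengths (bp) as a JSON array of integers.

Per-enzyme occurrences:
  FykIII (CTACAGGC, off=7): starts [23, 84, 93, 138] → cuts [3, 30, 91, 100]
  GruIX (TCTTCT, off=1): starts [7, 66, 111, 134] → cuts [8, 67, 112, 135]
  TgoI (CCTAC, off=0): starts [33, 39, 48, 57, 74, 83, 121, 129] → cuts [33, 39, 48, 57, 74, 83, 121, 129]

Pooled cuts: [3, 8, 30, 33, 39, 48, 57, 67, 74, 83, 91, 100, 112, 121, 129, 135]

Fragments:
  3→8: 5 bp
  8→30: 22 bp
  30→33: 3 bp
  33→39: 6 bp
  39→48: 9 bp
  48→57: 9 bp
  57→67: 10 bp
  67→74: 7 bp
  74→83: 9 bp
  83→91: 8 bp
  91→100: 9 bp
  100→112: 12 bp
  112→121: 9 bp
  121→129: 8 bp
  129→135: 6 bp
  135→3 (wrap): 142-135+3 = 10 bp

[3,5,6,6,7,8,8,9,9,9,9,9,10,10,12,22]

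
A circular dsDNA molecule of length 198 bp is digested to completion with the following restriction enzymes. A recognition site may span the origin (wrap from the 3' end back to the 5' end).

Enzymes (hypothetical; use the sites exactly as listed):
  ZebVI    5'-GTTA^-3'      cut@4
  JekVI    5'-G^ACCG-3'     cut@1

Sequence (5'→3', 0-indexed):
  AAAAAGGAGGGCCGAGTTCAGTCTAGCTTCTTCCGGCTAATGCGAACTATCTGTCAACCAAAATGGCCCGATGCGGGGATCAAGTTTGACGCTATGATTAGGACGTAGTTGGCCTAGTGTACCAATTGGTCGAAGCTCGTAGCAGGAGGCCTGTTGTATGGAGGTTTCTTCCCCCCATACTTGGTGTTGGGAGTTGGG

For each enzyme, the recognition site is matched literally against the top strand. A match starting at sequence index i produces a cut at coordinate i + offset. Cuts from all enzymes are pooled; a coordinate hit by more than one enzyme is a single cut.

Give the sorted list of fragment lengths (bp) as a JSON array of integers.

[198]

Scan for sites:
  ZebVI (GTTA, off=4): no sites
  JekVI (GACCG, off=1): no sites

Pooled cuts: ∅

Fragments:
  no cuts → one circular fragment of 198 bp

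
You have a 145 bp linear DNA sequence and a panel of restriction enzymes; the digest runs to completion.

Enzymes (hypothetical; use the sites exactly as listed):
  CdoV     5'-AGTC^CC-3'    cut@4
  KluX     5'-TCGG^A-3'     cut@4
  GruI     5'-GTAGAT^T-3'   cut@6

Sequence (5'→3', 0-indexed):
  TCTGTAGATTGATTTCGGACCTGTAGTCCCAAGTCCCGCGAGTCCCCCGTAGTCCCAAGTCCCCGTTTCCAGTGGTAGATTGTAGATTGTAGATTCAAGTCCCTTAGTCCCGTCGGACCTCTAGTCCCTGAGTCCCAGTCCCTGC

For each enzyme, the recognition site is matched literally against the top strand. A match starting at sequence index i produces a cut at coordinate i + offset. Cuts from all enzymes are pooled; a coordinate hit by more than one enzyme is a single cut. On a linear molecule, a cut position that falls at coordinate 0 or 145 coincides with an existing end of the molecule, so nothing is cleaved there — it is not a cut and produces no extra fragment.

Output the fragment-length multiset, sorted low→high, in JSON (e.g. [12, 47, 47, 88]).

Per-enzyme occurrences:
  CdoV AGTCCC/4: at [24, 31, 40, 50, 57, 97, 105, 122, 130, 136] ⇒ [28, 35, 44, 54, 61, 101, 109, 126, 134, 140]
  KluX TCGGA/4: at [14, 112] ⇒ [18, 116]
  GruI GTAGATT/6: at [3, 74, 81, 88] ⇒ [9, 80, 87, 94]

Pooled cuts: [9, 18, 28, 35, 44, 54, 61, 80, 87, 94, 101, 109, 116, 126, 134, 140]

Fragment lengths:
  [0,9): 9 bp
  [9,18): 9 bp
  [18,28): 10 bp
  [28,35): 7 bp
  [35,44): 9 bp
  [44,54): 10 bp
  [54,61): 7 bp
  [61,80): 19 bp
  [80,87): 7 bp
  [87,94): 7 bp
  [94,101): 7 bp
  [101,109): 8 bp
  [109,116): 7 bp
  [116,126): 10 bp
  [126,134): 8 bp
  [134,140): 6 bp
  [140,145): 5 bp

[5,6,7,7,7,7,7,7,8,8,9,9,9,10,10,10,19]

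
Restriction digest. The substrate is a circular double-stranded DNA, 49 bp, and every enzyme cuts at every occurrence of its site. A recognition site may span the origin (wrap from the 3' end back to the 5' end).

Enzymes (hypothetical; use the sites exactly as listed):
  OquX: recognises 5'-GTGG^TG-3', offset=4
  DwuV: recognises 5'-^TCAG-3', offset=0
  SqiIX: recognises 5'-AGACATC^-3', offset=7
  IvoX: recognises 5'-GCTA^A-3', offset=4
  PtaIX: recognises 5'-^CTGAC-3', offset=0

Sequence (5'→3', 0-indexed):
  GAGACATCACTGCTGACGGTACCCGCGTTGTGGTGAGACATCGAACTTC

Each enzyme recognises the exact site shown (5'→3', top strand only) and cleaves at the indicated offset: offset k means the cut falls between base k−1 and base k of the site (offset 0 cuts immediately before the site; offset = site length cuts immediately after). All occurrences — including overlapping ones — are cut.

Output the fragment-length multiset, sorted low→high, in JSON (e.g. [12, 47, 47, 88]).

Per-enzyme occurrences:
  OquX (GTGGTG, off=4): starts [29] → cuts [33]
  DwuV (TCAG, off=0): no sites
  SqiIX (AGACATC, off=7): starts [1, 35] → cuts [8, 42]
  IvoX (GCTAA, off=4): no sites
  PtaIX (CTGAC, off=0): starts [12] → cuts [12]

All cut coordinates (distinct, sorted): [8, 12, 33, 42]

Fragment lengths:
  8→12: 4 bp
  12→33: 21 bp
  33→42: 9 bp
  42→8 (wrap): 49-42+8 = 15 bp

[4,9,15,21]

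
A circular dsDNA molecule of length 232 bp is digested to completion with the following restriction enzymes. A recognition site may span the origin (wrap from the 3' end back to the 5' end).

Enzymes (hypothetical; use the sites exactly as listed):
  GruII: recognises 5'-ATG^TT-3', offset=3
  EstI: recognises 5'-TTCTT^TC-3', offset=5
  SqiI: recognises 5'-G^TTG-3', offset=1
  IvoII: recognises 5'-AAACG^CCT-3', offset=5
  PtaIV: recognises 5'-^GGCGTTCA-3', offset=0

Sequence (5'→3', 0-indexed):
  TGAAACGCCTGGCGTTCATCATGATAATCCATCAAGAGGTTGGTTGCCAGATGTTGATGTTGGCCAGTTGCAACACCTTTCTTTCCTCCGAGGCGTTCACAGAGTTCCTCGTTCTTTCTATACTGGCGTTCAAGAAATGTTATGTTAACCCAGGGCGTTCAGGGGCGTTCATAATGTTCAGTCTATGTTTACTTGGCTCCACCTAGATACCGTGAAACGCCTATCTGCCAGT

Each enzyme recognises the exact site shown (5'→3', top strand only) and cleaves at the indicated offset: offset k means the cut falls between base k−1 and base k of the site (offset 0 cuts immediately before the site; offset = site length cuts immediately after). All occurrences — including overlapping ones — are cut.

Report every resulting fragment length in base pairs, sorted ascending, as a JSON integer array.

[3,4,5,6,8,8,8,8,9,10,10,11,12,13,15,16,25,29,32]

Scan for sites:
  GruII (ATGTT, off=3): starts [50, 56, 136, 141, 173, 184] → cuts [53, 59, 139, 144, 176, 187]
  EstI (TTCTTTC, off=5): starts [78, 111] → cuts [83, 116]
  SqiI (GTTG, off=1): starts [38, 42, 52, 58, 66, 230] → cuts [39, 43, 53, 59, 67, 231]
  IvoII (AAACGCCT, off=5): starts [2, 214] → cuts [7, 219]
  PtaIV (GGCGTTCA, off=0): starts [10, 91, 124, 153, 163] → cuts [10, 91, 124, 153, 163]

All cut coordinates (distinct, sorted): [7, 10, 39, 43, 53, 59, 67, 83, 91, 116, 124, 139, 144, 153, 163, 176, 187, 219, 231]

Fragments:
  7→10: 3 bp
  10→39: 29 bp
  39→43: 4 bp
  43→53: 10 bp
  53→59: 6 bp
  59→67: 8 bp
  67→83: 16 bp
  83→91: 8 bp
  91→116: 25 bp
  116→124: 8 bp
  124→139: 15 bp
  139→144: 5 bp
  144→153: 9 bp
  153→163: 10 bp
  163→176: 13 bp
  176→187: 11 bp
  187→219: 32 bp
  219→231: 12 bp
  231→7 (wrap): 232-231+7 = 8 bp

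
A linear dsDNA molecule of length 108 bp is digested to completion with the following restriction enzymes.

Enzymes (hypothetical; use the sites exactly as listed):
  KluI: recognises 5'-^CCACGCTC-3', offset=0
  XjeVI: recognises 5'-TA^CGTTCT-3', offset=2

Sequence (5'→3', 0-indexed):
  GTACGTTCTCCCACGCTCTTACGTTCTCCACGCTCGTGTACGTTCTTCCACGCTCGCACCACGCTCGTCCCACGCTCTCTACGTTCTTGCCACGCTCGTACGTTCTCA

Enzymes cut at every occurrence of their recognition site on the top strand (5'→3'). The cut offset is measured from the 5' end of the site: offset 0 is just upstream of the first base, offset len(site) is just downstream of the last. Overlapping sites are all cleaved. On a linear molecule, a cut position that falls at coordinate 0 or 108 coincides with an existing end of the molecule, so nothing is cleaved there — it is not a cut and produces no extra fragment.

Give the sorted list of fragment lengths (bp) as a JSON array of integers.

Site scan:
  KluI (CCACGCTC, off=0): starts [10, 27, 47, 58, 69, 89] → cuts [10, 27, 47, 58, 69, 89]
  XjeVI (TACGTTCT, off=2): starts [1, 19, 38, 79, 98] → cuts [3, 21, 40, 81, 100]

Pooled cuts: [3, 10, 21, 27, 40, 47, 58, 69, 81, 89, 100]

Fragment lengths:
  [0,3): 3 bp
  [3,10): 7 bp
  [10,21): 11 bp
  [21,27): 6 bp
  [27,40): 13 bp
  [40,47): 7 bp
  [47,58): 11 bp
  [58,69): 11 bp
  [69,81): 12 bp
  [81,89): 8 bp
  [89,100): 11 bp
  [100,108): 8 bp

[3,6,7,7,8,8,11,11,11,11,12,13]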